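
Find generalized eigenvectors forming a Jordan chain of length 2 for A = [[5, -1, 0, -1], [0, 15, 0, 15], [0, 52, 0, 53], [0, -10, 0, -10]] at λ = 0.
We seek v_1 ∈ ker(A^2) \ ker(A), then set v_{i+1} = A v_i.

One such chain is v_1 = [[0, -1, -5, 1]]^T, v_2 = [[0, 0, 1, 0]]^T. Check: A v_2 = [[0, 0, 0, 0]]^T = 0.

v_1 = [[0, -1, -5, 1]]^T, v_2 = [[0, 0, 1, 0]]^T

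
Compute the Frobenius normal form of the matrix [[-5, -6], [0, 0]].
The invariant factors of A (the non-unit diagonal entries of the Smith normal form of xI - A over ℚ[x]) are x(x + 5), each dividing the next. The characteristic polynomial is their product, x(x + 5).

The rational canonical form is the block-diagonal matrix of companion matrices C(f_i):
R = [[0, 0], [1, -5]].

R = [[0, 0], [1, -5]]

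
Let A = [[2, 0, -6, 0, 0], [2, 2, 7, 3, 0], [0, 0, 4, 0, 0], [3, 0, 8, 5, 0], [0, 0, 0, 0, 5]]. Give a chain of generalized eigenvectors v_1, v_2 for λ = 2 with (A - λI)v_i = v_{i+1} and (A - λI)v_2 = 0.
v_1 = [[-1, 2, 0, 1, 0]]^T, v_2 = [[0, 1, 0, 0, 0]]^T

We seek v_1 ∈ ker((A - 2I)^2) \ ker(A - 2I), then set v_{i+1} = (A - 2I) v_i.

One such chain is v_1 = [[-1, 2, 0, 1, 0]]^T, v_2 = [[0, 1, 0, 0, 0]]^T. Check: (A - 2I) v_2 = [[0, 0, 0, 0, 0]]^T = 0.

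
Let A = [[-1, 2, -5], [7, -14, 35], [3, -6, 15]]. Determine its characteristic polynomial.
χ_A(x) = x^3

xI - A = [[x + 1, -2, 5], [-7, x + 14, -35], [-3, 6, x - 15]].

Expanding det(xI - A) along the first row:
det(xI - A) = + (x + 1)·det([[x + 14, -35], [6, x - 15]]) - (-2)·det([[-7, -35], [-3, x - 15]]) + (5)·det([[-7, x + 14], [-3, 6]]).

Evaluating gives χ_A(x) = x^3.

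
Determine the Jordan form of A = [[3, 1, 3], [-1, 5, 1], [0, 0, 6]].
The characteristic polynomial is det(xI - A) = (x - 6)(x - 4)^2, so the eigenvalues are 4 (algebraic multiplicity 2), 6 (algebraic multiplicity 1).

For λ = 4: rank(A - 4I) = 2, rank((A - 4I)^2) = 1. The eigenspace has dimension 3 - 2 = 1, so there is 1 Jordan block; the rank sequence gives block sizes [2].

For λ = 6: algebraic multiplicity 1 gives one 1×1 block.

Assembling the blocks gives the Jordan form J above.

J = [[4, 1, 0], [0, 4, 0], [0, 0, 6]]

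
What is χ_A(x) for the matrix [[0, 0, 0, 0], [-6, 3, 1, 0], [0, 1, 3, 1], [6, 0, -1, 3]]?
χ_A(x) = x(x - 3)^3

xI - A = [[x, 0, 0, 0], [6, x - 3, -1, 0], [0, -1, x - 3, -1], [-6, 0, 1, x - 3]].

Expanding det(xI - A) along the first row:
det(xI - A) = + (x)·det([[x - 3, -1, 0], [-1, x - 3, -1], [0, 1, x - 3]]) - (0)·det([[6, -1, 0], [0, x - 3, -1], [-6, 1, x - 3]]) + (0)·det([[6, x - 3, 0], [0, -1, -1], [-6, 0, x - 3]]) - (0)·det([[6, x - 3, -1], [0, -1, x - 3], [-6, 0, 1]]).

Evaluating gives χ_A(x) = x^4 - 9x^3 + 27x^2 - 27x = x(x - 3)^3.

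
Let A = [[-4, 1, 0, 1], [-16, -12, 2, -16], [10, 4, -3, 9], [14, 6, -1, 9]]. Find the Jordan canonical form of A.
J = [[-4, 1, 0, 0], [0, -4, 1, 0], [0, 0, -4, 0], [0, 0, 0, 2]]

The characteristic polynomial is det(xI - A) = (x - 2)(x + 4)^3, so the eigenvalues are -4 (algebraic multiplicity 3), 2 (algebraic multiplicity 1).

For λ = -4: rank(A + 4I) = 3, rank((A + 4I)^2) = 2, rank((A + 4I)^3) = 1. The eigenspace has dimension 4 - 3 = 1, so there is 1 Jordan block; the rank sequence gives block sizes [3].

For λ = 2: algebraic multiplicity 1 gives one 1×1 block.

Assembling the blocks gives the Jordan form J above.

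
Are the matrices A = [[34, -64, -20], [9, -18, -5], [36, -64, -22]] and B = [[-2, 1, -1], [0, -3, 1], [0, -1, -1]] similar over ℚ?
Two matrices over a field are similar if and only if they have the same invariant factors.

Both A and B have characteristic polynomial (x + 2)^3 and minimal polynomial (x + 2)^2. Computing further, both have invariant factors x + 2, (x + 2)^2. Hence A and B are similar.

Yes.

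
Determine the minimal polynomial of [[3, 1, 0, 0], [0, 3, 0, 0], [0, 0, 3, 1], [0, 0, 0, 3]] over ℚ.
The characteristic polynomial factors as (x - 3)^4. The minimal polynomial is ∏(x - λ)^{k_λ} where k_λ is the size of the largest Jordan block at λ.

For λ = 3: rank(A - 3I) = 2, and the largest Jordan block has size 2 (the smallest k with rank((A - 3I)^k) = rank((A - 3I)^(k+1))).

So m_A(x) = (x - 3)^2.

m_A(x) = (x - 3)^2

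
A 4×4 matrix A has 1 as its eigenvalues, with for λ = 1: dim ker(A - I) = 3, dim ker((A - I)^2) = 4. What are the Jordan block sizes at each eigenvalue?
Jordan blocks: (1, 2), (1, 1), (1, 1)

λ = 1: successive nullity increments [3, 1] count blocks of size ≥ k; block sizes are [2, 1, 1].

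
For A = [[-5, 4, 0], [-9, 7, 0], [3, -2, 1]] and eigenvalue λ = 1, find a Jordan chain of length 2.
We seek v_1 ∈ ker((A - I)^2) \ ker(A - I), then set v_{i+1} = (A - I) v_i.

One such chain is v_1 = [[-5, -7, 5]]^T, v_2 = [[2, 3, -1]]^T. Check: (A - I) v_2 = [[0, 0, 0]]^T = 0.

v_1 = [[-5, -7, 5]]^T, v_2 = [[2, 3, -1]]^T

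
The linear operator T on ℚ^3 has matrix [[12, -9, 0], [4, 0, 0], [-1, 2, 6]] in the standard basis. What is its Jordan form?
The characteristic polynomial is det(xI - A) = (x - 6)^3, so the eigenvalues are 6 (algebraic multiplicity 3).

For λ = 6: rank(A - 6I) = 2, rank((A - 6I)^2) = 1, rank((A - 6I)^3) = 0. The eigenspace has dimension 3 - 2 = 1, so there is 1 Jordan block; the rank sequence gives block sizes [3].

Assembling the blocks gives the Jordan form J above.

J = [[6, 1, 0], [0, 6, 1], [0, 0, 6]]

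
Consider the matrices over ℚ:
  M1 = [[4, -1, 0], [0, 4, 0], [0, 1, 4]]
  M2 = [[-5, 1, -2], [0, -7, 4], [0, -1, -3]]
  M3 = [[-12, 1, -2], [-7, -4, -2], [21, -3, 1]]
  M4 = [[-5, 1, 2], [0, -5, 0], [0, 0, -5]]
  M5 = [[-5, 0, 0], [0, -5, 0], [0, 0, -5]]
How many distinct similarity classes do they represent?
Characteristic polynomials: χ_{M1} = (x - 4)^3, χ_{M2} = (x + 5)^3, χ_{M3} = (x + 5)^3, χ_{M4} = (x + 5)^3, χ_{M5} = (x + 5)^3.

{M1}: invariant factors x - 4, (x - 4)^2.

{M2, M3, M4}: invariant factors x + 5, (x + 5)^2.

{M5}: invariant factors x + 5, x + 5, x + 5.

Matrices are similar if and only if their invariant-factor lists agree; the partition into similarity classes is {M1}, {M2, M3, M4}, {M5}.

3 classes: {M1}, {M2, M3, M4}, {M5}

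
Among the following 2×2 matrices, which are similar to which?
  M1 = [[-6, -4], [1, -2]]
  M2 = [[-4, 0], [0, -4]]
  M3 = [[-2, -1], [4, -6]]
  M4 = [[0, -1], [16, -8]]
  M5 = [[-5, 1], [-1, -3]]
Characteristic polynomials: χ_{M1} = (x + 4)^2, χ_{M2} = (x + 4)^2, χ_{M3} = (x + 4)^2, χ_{M4} = (x + 4)^2, χ_{M5} = (x + 4)^2.

{M1, M3, M4, M5}: invariant factors (x + 4)^2.

{M2}: invariant factors x + 4, x + 4.

Matrices are similar if and only if their invariant-factor lists agree; the partition into similarity classes is {M1, M3, M4, M5}, {M2}.

2 classes: {M1, M3, M4, M5}, {M2}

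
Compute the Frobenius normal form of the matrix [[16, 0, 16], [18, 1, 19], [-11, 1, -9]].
R = [[0, 0, 16], [1, 0, -20], [0, 1, 8]]

The invariant factors of A (the non-unit diagonal entries of the Smith normal form of xI - A over ℚ[x]) are (x - 4)(x - 2)^2, each dividing the next. The characteristic polynomial is their product, (x - 4)(x - 2)^2.

The rational canonical form is the block-diagonal matrix of companion matrices C(f_i):
R = [[0, 0, 16], [1, 0, -20], [0, 1, 8]].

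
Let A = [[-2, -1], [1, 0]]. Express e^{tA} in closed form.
e^{tA} = [[(1 - t)*e^{-t}, -t*e^{-t}], [t*e^{-t}, (t + 1)*e^{-t}]]

A has Jordan form J = [[-1, 1], [0, -1]] with A = PJP^{-1}, so e^{tA} = P e^{tJ} P^{-1}.

For a Jordan block J_k(λ), e^{tJ_k(λ)} = e^{λt} · (I + tN + t^2 N^2/2! + ... + t^{k-1} N^{k-1}/(k-1)!) where N is the nilpotent superdiagonal part.

Assembling the blocks and conjugating back gives the entries of e^{tA} as shown above.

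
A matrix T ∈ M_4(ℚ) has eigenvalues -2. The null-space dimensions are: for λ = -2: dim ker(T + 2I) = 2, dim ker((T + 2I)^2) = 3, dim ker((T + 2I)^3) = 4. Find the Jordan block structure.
Jordan blocks: (-2, 3), (-2, 1)

λ = -2: successive nullity increments [2, 1, 1] count blocks of size ≥ k; block sizes are [3, 1].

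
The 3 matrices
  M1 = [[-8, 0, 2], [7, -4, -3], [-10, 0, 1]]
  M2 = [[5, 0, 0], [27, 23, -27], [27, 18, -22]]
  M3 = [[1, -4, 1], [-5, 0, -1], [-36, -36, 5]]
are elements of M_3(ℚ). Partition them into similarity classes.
Characteristic polynomials: χ_{M1} = (x + 3)(x + 4)^2, χ_{M2} = (x - 5)^2(x + 4), χ_{M3} = (x - 5)^2(x + 4).

{M1}: invariant factors (x + 3)(x + 4)^2.

{M2}: invariant factors x - 5, (x - 5)(x + 4).

{M3}: invariant factors (x - 5)^2(x + 4).

Matrices are similar if and only if their invariant-factor lists agree; the partition into similarity classes is {M1}, {M2}, {M3}.

3 classes: {M1}, {M2}, {M3}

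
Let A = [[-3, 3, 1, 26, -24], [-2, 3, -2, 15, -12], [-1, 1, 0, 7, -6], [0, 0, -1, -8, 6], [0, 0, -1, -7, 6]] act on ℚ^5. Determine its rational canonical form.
R = [[0, 0, 0, 0, 0], [1, 0, 0, 0, -9], [0, 1, 0, 0, 6], [0, 0, 1, 0, 5], [0, 0, 0, 1, -2]]

The invariant factors of A (the non-unit diagonal entries of the Smith normal form of xI - A over ℚ[x]) are x(x^2 + x - 3)^2, each dividing the next. The characteristic polynomial is their product, x(x^2 + x - 3)^2.

The rational canonical form is the block-diagonal matrix of companion matrices C(f_i):
R = [[0, 0, 0, 0, 0], [1, 0, 0, 0, -9], [0, 1, 0, 0, 6], [0, 0, 1, 0, 5], [0, 0, 0, 1, -2]].

Note the characteristic polynomial does not split into linear factors over ℚ, so A has no Jordan form over ℚ; the rational canonical form exists over any field.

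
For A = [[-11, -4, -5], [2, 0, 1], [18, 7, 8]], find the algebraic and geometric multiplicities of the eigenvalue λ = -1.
The characteristic polynomial is (x + 1)^3, so the factor x + 1 appears with exponent 3: the algebraic multiplicity is 3.

rank(A + I) = 2, so the eigenspace has dimension 3 - 2 = 1: the geometric multiplicity is 1.

Since 1 < 3, A is not diagonalizable.

algebraic multiplicity 3, geometric multiplicity 1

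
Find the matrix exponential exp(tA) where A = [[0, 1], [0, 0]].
A has Jordan form J = [[0, 1], [0, 0]] with A = PJP^{-1}, so e^{tA} = P e^{tJ} P^{-1}.

For a Jordan block J_k(λ), e^{tJ_k(λ)} = e^{λt} · (I + tN + t^2 N^2/2! + ... + t^{k-1} N^{k-1}/(k-1)!) where N is the nilpotent superdiagonal part.

Assembling the blocks and conjugating back gives the entries of e^{tA} as shown above.

e^{tA} = [[1, t], [0, 1]]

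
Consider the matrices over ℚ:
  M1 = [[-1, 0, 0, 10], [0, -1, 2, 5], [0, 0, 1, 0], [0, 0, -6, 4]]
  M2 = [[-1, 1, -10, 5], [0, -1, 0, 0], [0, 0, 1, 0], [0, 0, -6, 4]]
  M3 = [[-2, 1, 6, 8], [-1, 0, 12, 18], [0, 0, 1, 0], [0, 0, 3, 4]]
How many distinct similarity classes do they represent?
Characteristic polynomials: χ_{M1} = (x - 4)(x - 1)(x + 1)^2, χ_{M2} = (x - 4)(x - 1)(x + 1)^2, χ_{M3} = (x - 4)(x - 1)(x + 1)^2.

{M1}: invariant factors x + 1, (x - 4)(x - 1)(x + 1).

{M2, M3}: invariant factors (x - 4)(x - 1)(x + 1)^2.

Matrices are similar if and only if their invariant-factor lists agree; the partition into similarity classes is {M1}, {M2, M3}.

2 classes: {M1}, {M2, M3}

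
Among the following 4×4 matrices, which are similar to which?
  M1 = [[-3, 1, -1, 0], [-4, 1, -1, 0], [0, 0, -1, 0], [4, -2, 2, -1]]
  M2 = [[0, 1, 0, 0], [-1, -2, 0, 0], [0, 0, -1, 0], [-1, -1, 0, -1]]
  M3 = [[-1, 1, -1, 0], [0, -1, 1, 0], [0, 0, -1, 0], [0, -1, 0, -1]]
2 classes: {M1, M3}, {M2}

Characteristic polynomials: χ_{M1} = (x + 1)^4, χ_{M2} = (x + 1)^4, χ_{M3} = (x + 1)^4.

{M1, M3}: invariant factors x + 1, (x + 1)^3.

{M2}: invariant factors x + 1, x + 1, (x + 1)^2.

Matrices are similar if and only if their invariant-factor lists agree; the partition into similarity classes is {M1, M3}, {M2}.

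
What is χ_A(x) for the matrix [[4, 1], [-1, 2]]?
xI - A = [[x - 4, -1], [1, x - 2]].

Expanding det(xI - A) along the first row:
det(xI - A) = + (x - 4)·det([[x - 2]]) - (-1)·det([[1]]).

Evaluating gives χ_A(x) = x^2 - 6x + 9 = (x - 3)^2.

χ_A(x) = (x - 3)^2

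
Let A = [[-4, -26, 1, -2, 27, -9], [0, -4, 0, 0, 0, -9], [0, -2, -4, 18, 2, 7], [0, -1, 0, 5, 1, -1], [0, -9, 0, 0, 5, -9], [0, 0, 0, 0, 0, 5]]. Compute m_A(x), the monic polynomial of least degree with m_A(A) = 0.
m_A(x) = (x - 5)^2(x + 4)^2

The characteristic polynomial factors as (x - 5)^3(x + 4)^3. The minimal polynomial is ∏(x - λ)^{k_λ} where k_λ is the size of the largest Jordan block at λ.

For λ = -4: rank(A + 4I) = 4, and the largest Jordan block has size 2 (the smallest k with rank((A + 4I)^k) = rank((A + 4I)^(k+1))).
For λ = 5: rank(A - 5I) = 4, and the largest Jordan block has size 2 (the smallest k with rank((A - 5I)^k) = rank((A - 5I)^(k+1))).

So m_A(x) = (x - 5)^2(x + 4)^2.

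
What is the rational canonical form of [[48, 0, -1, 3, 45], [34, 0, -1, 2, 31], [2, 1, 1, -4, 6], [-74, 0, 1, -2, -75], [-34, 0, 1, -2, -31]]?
R = [[4, 0, 0, 0, 0], [0, 0, 0, 0, 0], [0, 1, 0, 0, 64], [0, 0, 1, 0, -48], [0, 0, 0, 1, 12]]

The invariant factors of A (the non-unit diagonal entries of the Smith normal form of xI - A over ℚ[x]) are x - 4, x(x - 4)^3, each dividing the next. The characteristic polynomial is their product, x(x - 4)^4.

The rational canonical form is the block-diagonal matrix of companion matrices C(f_i):
R = [[4, 0, 0, 0, 0], [0, 0, 0, 0, 0], [0, 1, 0, 0, 64], [0, 0, 1, 0, -48], [0, 0, 0, 1, 12]].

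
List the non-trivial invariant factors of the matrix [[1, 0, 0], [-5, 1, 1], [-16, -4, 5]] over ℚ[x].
(x - 3)^2(x - 1)

The Jordan structure of A has elementary divisors (x - 1), (x - 3)^2. Arranging the block sizes at each eigenvalue in decreasing order and taking row products gives the invariant factors.

Invariant factors (smallest first, each dividing the next): (x - 3)^2(x - 1).

Check: the last factor (x - 3)^2(x - 1) is the minimal polynomial, and the product (x - 3)^2(x - 1) is the characteristic polynomial.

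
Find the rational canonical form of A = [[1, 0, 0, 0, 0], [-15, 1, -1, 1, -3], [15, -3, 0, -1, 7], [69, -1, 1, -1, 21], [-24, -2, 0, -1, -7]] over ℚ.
The invariant factors of A (the non-unit diagonal entries of the Smith normal form of xI - A over ℚ[x]) are x - 1, (x - 1)(x + 2)(x + 3)^2, each dividing the next. The characteristic polynomial is their product, (x - 1)^2(x + 2)(x + 3)^2.

The rational canonical form is the block-diagonal matrix of companion matrices C(f_i):
R = [[1, 0, 0, 0, 0], [0, 0, 0, 0, 18], [0, 1, 0, 0, 3], [0, 0, 1, 0, -13], [0, 0, 0, 1, -7]].

R = [[1, 0, 0, 0, 0], [0, 0, 0, 0, 18], [0, 1, 0, 0, 3], [0, 0, 1, 0, -13], [0, 0, 0, 1, -7]]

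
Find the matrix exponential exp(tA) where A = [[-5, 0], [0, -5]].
e^{tA} = [[e^{-5*t}, 0], [0, e^{-5*t}]]

A has Jordan form J = [[-5, 0], [0, -5]] with A = PJP^{-1}, so e^{tA} = P e^{tJ} P^{-1}.

For a Jordan block J_k(λ), e^{tJ_k(λ)} = e^{λt} · (I + tN + t^2 N^2/2! + ... + t^{k-1} N^{k-1}/(k-1)!) where N is the nilpotent superdiagonal part.

Assembling the blocks and conjugating back gives the entries of e^{tA} as shown above.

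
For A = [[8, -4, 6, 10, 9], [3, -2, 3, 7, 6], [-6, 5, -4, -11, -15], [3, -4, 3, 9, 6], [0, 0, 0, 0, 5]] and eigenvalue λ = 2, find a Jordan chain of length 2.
v_1 = [[2, 2, -2, 1, 0]]^T, v_2 = [[2, -1, -1, -1, 0]]^T

We seek v_1 ∈ ker((A - 2I)^2) \ ker(A - 2I), then set v_{i+1} = (A - 2I) v_i.

One such chain is v_1 = [[2, 2, -2, 1, 0]]^T, v_2 = [[2, -1, -1, -1, 0]]^T. Check: (A - 2I) v_2 = [[0, 0, 0, 0, 0]]^T = 0.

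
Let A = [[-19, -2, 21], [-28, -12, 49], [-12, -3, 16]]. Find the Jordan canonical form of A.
The characteristic polynomial is det(xI - A) = (x + 5)^3, so the eigenvalues are -5 (algebraic multiplicity 3).

For λ = -5: rank(A + 5I) = 2, rank((A + 5I)^2) = 1, rank((A + 5I)^3) = 0. The eigenspace has dimension 3 - 2 = 1, so there is 1 Jordan block; the rank sequence gives block sizes [3].

Assembling the blocks gives the Jordan form J above.

J = [[-5, 1, 0], [0, -5, 1], [0, 0, -5]]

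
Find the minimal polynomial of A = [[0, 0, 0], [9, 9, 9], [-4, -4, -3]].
m_A(x) = x(x - 3)^2

The characteristic polynomial factors as x(x - 3)^2. The minimal polynomial is ∏(x - λ)^{k_λ} where k_λ is the size of the largest Jordan block at λ.

For λ = 0: rank(A) = 2, and the largest Jordan block has size 1 (the smallest k with rank(A^k) = rank(A^(k+1))).
For λ = 3: rank(A - 3I) = 2, and the largest Jordan block has size 2 (the smallest k with rank((A - 3I)^k) = rank((A - 3I)^(k+1))).

So m_A(x) = x(x - 3)^2.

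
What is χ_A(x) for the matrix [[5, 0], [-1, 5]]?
χ_A(x) = (x - 5)^2

xI - A = [[x - 5, 0], [1, x - 5]].

Expanding det(xI - A) along the first row:
det(xI - A) = + (x - 5)·det([[x - 5]]) - (0)·det([[1]]).

Evaluating gives χ_A(x) = x^2 - 10x + 25 = (x - 5)^2.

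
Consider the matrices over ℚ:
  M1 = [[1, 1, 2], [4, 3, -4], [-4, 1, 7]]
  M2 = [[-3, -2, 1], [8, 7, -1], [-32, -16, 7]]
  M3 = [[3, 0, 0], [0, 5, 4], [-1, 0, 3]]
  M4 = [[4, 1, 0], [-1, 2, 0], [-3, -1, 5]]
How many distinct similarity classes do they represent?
1 class: {M1, M2, M3, M4}

Characteristic polynomials: χ_{M1} = (x - 5)(x - 3)^2, χ_{M2} = (x - 5)(x - 3)^2, χ_{M3} = (x - 5)(x - 3)^2, χ_{M4} = (x - 5)(x - 3)^2.

{M1, M2, M3, M4}: invariant factors (x - 5)(x - 3)^2.

Matrices are similar if and only if their invariant-factor lists agree; the partition into similarity classes is {M1, M2, M3, M4}.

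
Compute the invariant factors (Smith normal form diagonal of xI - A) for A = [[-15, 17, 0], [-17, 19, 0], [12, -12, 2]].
The Jordan structure of A has elementary divisors (x - 2)^2, (x - 2). Arranging the block sizes at each eigenvalue in decreasing order and taking row products gives the invariant factors.

Invariant factors (smallest first, each dividing the next): x - 2, (x - 2)^2.

Check: the last factor (x - 2)^2 is the minimal polynomial, and the product (x - 2)^3 is the characteristic polynomial.

x - 2, (x - 2)^2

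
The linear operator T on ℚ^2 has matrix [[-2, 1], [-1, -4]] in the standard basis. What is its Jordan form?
J = [[-3, 1], [0, -3]]

The characteristic polynomial is det(xI - A) = (x + 3)^2, so the eigenvalues are -3 (algebraic multiplicity 2).

For λ = -3: rank(A + 3I) = 1, rank((A + 3I)^2) = 0. The eigenspace has dimension 2 - 1 = 1, so there is 1 Jordan block; the rank sequence gives block sizes [2].

Assembling the blocks gives the Jordan form J above.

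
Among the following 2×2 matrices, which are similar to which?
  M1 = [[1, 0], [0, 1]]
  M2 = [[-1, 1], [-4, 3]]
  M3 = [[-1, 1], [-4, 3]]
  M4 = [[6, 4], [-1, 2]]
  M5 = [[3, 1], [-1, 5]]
Characteristic polynomials: χ_{M1} = (x - 1)^2, χ_{M2} = (x - 1)^2, χ_{M3} = (x - 1)^2, χ_{M4} = (x - 4)^2, χ_{M5} = (x - 4)^2.

{M1}: invariant factors x - 1, x - 1.

{M2, M3}: invariant factors (x - 1)^2.

{M4, M5}: invariant factors (x - 4)^2.

Matrices are similar if and only if their invariant-factor lists agree; the partition into similarity classes is {M1}, {M2, M3}, {M4, M5}.

3 classes: {M1}, {M2, M3}, {M4, M5}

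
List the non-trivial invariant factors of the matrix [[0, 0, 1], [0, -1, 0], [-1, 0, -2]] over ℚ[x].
x + 1, (x + 1)^2

The Jordan structure of A has elementary divisors (x + 1)^2, (x + 1). Arranging the block sizes at each eigenvalue in decreasing order and taking row products gives the invariant factors.

Invariant factors (smallest first, each dividing the next): x + 1, (x + 1)^2.

Check: the last factor (x + 1)^2 is the minimal polynomial, and the product (x + 1)^3 is the characteristic polynomial.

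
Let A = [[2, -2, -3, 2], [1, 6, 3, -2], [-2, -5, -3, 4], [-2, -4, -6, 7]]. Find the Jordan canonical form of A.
J = [[3, 1, 0, 0], [0, 3, 1, 0], [0, 0, 3, 0], [0, 0, 0, 3]]

The characteristic polynomial is det(xI - A) = (x - 3)^4, so the eigenvalues are 3 (algebraic multiplicity 4).

For λ = 3: rank(A - 3I) = 2, rank((A - 3I)^2) = 1, rank((A - 3I)^3) = 0. The eigenspace has dimension 4 - 2 = 2, so there are 2 Jordan blocks; the rank sequence gives block sizes [3, 1].

Assembling the blocks gives the Jordan form J above.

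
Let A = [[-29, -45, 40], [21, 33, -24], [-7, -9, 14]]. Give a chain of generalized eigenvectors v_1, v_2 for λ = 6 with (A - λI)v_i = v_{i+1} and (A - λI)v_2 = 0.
We seek v_1 ∈ ker((A - 6I)^2) \ ker(A - 6I), then set v_{i+1} = (A - 6I) v_i.

One such chain is v_1 = [[-14, 9, -2]]^T, v_2 = [[5, -3, 1]]^T. Check: (A - 6I) v_2 = [[0, 0, 0]]^T = 0.

v_1 = [[-14, 9, -2]]^T, v_2 = [[5, -3, 1]]^T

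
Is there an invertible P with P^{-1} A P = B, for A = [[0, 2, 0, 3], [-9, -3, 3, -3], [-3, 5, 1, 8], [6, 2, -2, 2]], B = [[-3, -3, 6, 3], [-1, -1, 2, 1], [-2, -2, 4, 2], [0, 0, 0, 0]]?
Both have characteristic polynomial x^4 and minimal polynomial x^2. But rank(A) = 2 for A while rank(B) = 1 for B, so the number of Jordan blocks at λ = 0 differs. A and B are not similar.

No.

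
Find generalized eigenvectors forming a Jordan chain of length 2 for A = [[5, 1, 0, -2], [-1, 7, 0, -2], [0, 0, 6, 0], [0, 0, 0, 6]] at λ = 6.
v_1 = [[0, 1, -1, 0]]^T, v_2 = [[1, 1, 0, 0]]^T

We seek v_1 ∈ ker((A - 6I)^2) \ ker(A - 6I), then set v_{i+1} = (A - 6I) v_i.

One such chain is v_1 = [[0, 1, -1, 0]]^T, v_2 = [[1, 1, 0, 0]]^T. Check: (A - 6I) v_2 = [[0, 0, 0, 0]]^T = 0.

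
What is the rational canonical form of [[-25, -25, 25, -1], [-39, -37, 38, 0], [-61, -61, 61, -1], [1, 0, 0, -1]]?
R = [[0, 0, 0, -36], [1, 0, 0, -12], [0, 1, 0, -13], [0, 0, 1, -2]]

The invariant factors of A (the non-unit diagonal entries of the Smith normal form of xI - A over ℚ[x]) are (x^2 + x + 6)^2, each dividing the next. The characteristic polynomial is their product, (x^2 + x + 6)^2.

The rational canonical form is the block-diagonal matrix of companion matrices C(f_i):
R = [[0, 0, 0, -36], [1, 0, 0, -12], [0, 1, 0, -13], [0, 0, 1, -2]].

Note the characteristic polynomial does not split into linear factors over ℚ, so A has no Jordan form over ℚ; the rational canonical form exists over any field.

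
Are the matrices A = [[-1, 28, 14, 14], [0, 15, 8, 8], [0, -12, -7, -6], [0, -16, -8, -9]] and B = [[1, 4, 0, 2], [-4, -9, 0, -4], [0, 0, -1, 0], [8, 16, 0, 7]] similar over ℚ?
Yes.

Two matrices over a field are similar if and only if they have the same invariant factors.

Both A and B have characteristic polynomial (x - 1)(x + 1)^3 and minimal polynomial (x - 1)(x + 1). Computing further, both have invariant factors x + 1, x + 1, (x - 1)(x + 1). Hence A and B are similar.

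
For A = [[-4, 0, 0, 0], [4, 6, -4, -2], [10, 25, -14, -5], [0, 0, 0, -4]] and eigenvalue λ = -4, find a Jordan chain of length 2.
We seek v_1 ∈ ker((A + 4I)^2) \ ker(A + 4I), then set v_{i+1} = (A + 4I) v_i.

One such chain is v_1 = [[0, 1, 3, -2]]^T, v_2 = [[0, 2, 5, 0]]^T. Check: (A + 4I) v_2 = [[0, 0, 0, 0]]^T = 0.

v_1 = [[0, 1, 3, -2]]^T, v_2 = [[0, 2, 5, 0]]^T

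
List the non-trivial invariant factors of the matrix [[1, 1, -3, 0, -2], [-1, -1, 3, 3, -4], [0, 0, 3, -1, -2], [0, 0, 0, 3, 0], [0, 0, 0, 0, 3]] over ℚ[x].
x - 3, x^2(x - 3)^2

The Jordan structure of A has elementary divisors x^2, (x - 3)^2, (x - 3). Arranging the block sizes at each eigenvalue in decreasing order and taking row products gives the invariant factors.

Invariant factors (smallest first, each dividing the next): x - 3, x^2(x - 3)^2.

Check: the last factor x^2(x - 3)^2 is the minimal polynomial, and the product x^2(x - 3)^3 is the characteristic polynomial.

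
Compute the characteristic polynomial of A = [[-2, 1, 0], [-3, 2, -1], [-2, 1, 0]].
χ_A(x) = x^3

xI - A = [[x + 2, -1, 0], [3, x - 2, 1], [2, -1, x]].

Expanding det(xI - A) along the first row:
det(xI - A) = + (x + 2)·det([[x - 2, 1], [-1, x]]) - (-1)·det([[3, 1], [2, x]]) + (0)·det([[3, x - 2], [2, -1]]).

Evaluating gives χ_A(x) = x^3.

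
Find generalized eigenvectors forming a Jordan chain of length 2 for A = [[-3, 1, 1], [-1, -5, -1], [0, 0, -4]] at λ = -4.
v_1 = [[0, 1, 0]]^T, v_2 = [[1, -1, 0]]^T

We seek v_1 ∈ ker((A + 4I)^2) \ ker(A + 4I), then set v_{i+1} = (A + 4I) v_i.

One such chain is v_1 = [[0, 1, 0]]^T, v_2 = [[1, -1, 0]]^T. Check: (A + 4I) v_2 = [[0, 0, 0]]^T = 0.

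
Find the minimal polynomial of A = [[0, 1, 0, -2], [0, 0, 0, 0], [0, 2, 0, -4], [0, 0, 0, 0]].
m_A(x) = x^2

The characteristic polynomial factors as x^4. The minimal polynomial is ∏(x - λ)^{k_λ} where k_λ is the size of the largest Jordan block at λ.

For λ = 0: rank(A) = 1, and the largest Jordan block has size 2 (the smallest k with rank(A^k) = rank(A^(k+1))).

So m_A(x) = x^2.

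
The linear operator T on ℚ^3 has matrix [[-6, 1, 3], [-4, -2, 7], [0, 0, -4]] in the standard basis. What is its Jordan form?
The characteristic polynomial is det(xI - A) = (x + 4)^3, so the eigenvalues are -4 (algebraic multiplicity 3).

For λ = -4: rank(A + 4I) = 2, rank((A + 4I)^2) = 1, rank((A + 4I)^3) = 0. The eigenspace has dimension 3 - 2 = 1, so there is 1 Jordan block; the rank sequence gives block sizes [3].

Assembling the blocks gives the Jordan form J above.

J = [[-4, 1, 0], [0, -4, 1], [0, 0, -4]]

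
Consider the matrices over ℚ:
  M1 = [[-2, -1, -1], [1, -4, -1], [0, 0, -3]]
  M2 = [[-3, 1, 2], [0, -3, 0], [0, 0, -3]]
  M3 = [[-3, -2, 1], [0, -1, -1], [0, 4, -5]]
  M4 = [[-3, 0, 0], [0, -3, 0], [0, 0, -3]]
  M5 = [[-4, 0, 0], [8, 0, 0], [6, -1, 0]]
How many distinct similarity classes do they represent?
3 classes: {M1, M2, M3}, {M4}, {M5}

Characteristic polynomials: χ_{M1} = (x + 3)^3, χ_{M2} = (x + 3)^3, χ_{M3} = (x + 3)^3, χ_{M4} = (x + 3)^3, χ_{M5} = x^2(x + 4).

{M1, M2, M3}: invariant factors x + 3, (x + 3)^2.

{M4}: invariant factors x + 3, x + 3, x + 3.

{M5}: invariant factors x^2(x + 4).

Matrices are similar if and only if their invariant-factor lists agree; the partition into similarity classes is {M1, M2, M3}, {M4}, {M5}.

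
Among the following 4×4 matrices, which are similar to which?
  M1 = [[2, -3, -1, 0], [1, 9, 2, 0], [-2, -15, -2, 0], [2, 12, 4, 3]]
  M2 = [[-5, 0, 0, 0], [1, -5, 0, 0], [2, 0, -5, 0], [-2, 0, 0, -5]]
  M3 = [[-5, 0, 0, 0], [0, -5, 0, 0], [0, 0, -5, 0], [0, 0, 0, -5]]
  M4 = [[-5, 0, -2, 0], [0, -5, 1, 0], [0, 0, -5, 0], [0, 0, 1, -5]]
3 classes: {M1}, {M2, M4}, {M3}

Characteristic polynomials: χ_{M1} = (x - 3)^4, χ_{M2} = (x + 5)^4, χ_{M3} = (x + 5)^4, χ_{M4} = (x + 5)^4.

{M1}: invariant factors x - 3, (x - 3)^3.

{M2, M4}: invariant factors x + 5, x + 5, (x + 5)^2.

{M3}: invariant factors x + 5, x + 5, x + 5, x + 5.

Matrices are similar if and only if their invariant-factor lists agree; the partition into similarity classes is {M1}, {M2, M4}, {M3}.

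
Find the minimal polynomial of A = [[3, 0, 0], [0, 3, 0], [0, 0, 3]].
m_A(x) = x - 3

The characteristic polynomial factors as (x - 3)^3. The minimal polynomial is ∏(x - λ)^{k_λ} where k_λ is the size of the largest Jordan block at λ.

For λ = 3: rank(A - 3I) = 0, and the largest Jordan block has size 1 (the smallest k with rank((A - 3I)^k) = rank((A - 3I)^(k+1))).

So m_A(x) = x - 3.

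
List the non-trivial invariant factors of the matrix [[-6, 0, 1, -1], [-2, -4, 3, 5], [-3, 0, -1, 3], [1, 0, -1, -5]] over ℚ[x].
x + 4, (x + 4)^3

The Jordan structure of A has elementary divisors (x + 4)^3, (x + 4). Arranging the block sizes at each eigenvalue in decreasing order and taking row products gives the invariant factors.

Invariant factors (smallest first, each dividing the next): x + 4, (x + 4)^3.

Check: the last factor (x + 4)^3 is the minimal polynomial, and the product (x + 4)^4 is the characteristic polynomial.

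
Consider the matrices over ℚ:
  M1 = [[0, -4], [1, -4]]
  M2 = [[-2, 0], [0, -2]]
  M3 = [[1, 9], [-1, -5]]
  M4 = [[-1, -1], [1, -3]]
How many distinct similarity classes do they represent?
Characteristic polynomials: χ_{M1} = (x + 2)^2, χ_{M2} = (x + 2)^2, χ_{M3} = (x + 2)^2, χ_{M4} = (x + 2)^2.

{M1, M3, M4}: invariant factors (x + 2)^2.

{M2}: invariant factors x + 2, x + 2.

Matrices are similar if and only if their invariant-factor lists agree; the partition into similarity classes is {M1, M3, M4}, {M2}.

2 classes: {M1, M3, M4}, {M2}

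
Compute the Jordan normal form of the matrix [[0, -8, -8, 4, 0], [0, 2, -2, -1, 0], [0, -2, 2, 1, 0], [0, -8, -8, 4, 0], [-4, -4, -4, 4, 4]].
J = [[0, 0, 0, 0, 0], [0, 0, 0, 0, 0], [0, 0, 4, 1, 0], [0, 0, 0, 4, 0], [0, 0, 0, 0, 4]]

The characteristic polynomial is det(xI - A) = x^2(x - 4)^3, so the eigenvalues are 0 (algebraic multiplicity 2), 4 (algebraic multiplicity 3).

For λ = 0: rank(A) = 3. The eigenspace has dimension 5 - 3 = 2, so there are 2 Jordan blocks; the rank sequence gives block sizes [1, 1].

For λ = 4: rank(A - 4I) = 3, rank((A - 4I)^2) = 2. The eigenspace has dimension 5 - 3 = 2, so there are 2 Jordan blocks; the rank sequence gives block sizes [2, 1].

Assembling the blocks gives the Jordan form J above.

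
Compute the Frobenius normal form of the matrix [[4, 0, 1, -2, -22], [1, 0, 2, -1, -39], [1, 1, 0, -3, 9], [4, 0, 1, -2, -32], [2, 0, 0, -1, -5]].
The invariant factors of A (the non-unit diagonal entries of the Smith normal form of xI - A over ℚ[x]) are (x + 1)(x + 2)(x^3 - 5), each dividing the next. The characteristic polynomial is their product, (x + 1)(x + 2)(x^3 - 5).

The rational canonical form is the block-diagonal matrix of companion matrices C(f_i):
R = [[0, 0, 0, 0, 10], [1, 0, 0, 0, 15], [0, 1, 0, 0, 5], [0, 0, 1, 0, -2], [0, 0, 0, 1, -3]].

Note the characteristic polynomial does not split into linear factors over ℚ, so A has no Jordan form over ℚ; the rational canonical form exists over any field.

R = [[0, 0, 0, 0, 10], [1, 0, 0, 0, 15], [0, 1, 0, 0, 5], [0, 0, 1, 0, -2], [0, 0, 0, 1, -3]]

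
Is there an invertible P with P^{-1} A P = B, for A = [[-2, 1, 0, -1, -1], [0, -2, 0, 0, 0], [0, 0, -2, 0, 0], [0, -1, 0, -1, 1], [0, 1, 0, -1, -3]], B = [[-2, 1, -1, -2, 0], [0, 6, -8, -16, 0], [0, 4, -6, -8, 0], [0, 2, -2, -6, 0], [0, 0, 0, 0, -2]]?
Yes.

Two matrices over a field are similar if and only if they have the same invariant factors.

Both A and B have characteristic polynomial (x + 2)^5 and minimal polynomial (x + 2)^2. Computing further, both have invariant factors x + 2, x + 2, x + 2, (x + 2)^2. Hence A and B are similar.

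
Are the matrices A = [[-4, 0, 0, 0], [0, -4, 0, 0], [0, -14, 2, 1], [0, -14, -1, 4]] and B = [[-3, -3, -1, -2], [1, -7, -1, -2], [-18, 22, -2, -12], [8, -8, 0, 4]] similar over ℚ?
No.

trace(A) = -2 but trace(B) = -8. The trace is a similarity invariant, so A and B are not similar.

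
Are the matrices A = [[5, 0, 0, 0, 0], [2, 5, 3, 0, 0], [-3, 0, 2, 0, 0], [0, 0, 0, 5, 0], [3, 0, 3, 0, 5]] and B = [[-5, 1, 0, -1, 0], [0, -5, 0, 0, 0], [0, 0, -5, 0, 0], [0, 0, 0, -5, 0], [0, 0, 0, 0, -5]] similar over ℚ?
No.

trace(A) = 22 but trace(B) = -25. The trace is a similarity invariant, so A and B are not similar.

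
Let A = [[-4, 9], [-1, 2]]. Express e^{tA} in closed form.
A has Jordan form J = [[-1, 1], [0, -1]] with A = PJP^{-1}, so e^{tA} = P e^{tJ} P^{-1}.

For a Jordan block J_k(λ), e^{tJ_k(λ)} = e^{λt} · (I + tN + t^2 N^2/2! + ... + t^{k-1} N^{k-1}/(k-1)!) where N is the nilpotent superdiagonal part.

Assembling the blocks and conjugating back gives the entries of e^{tA} as shown above.

e^{tA} = [[(1 - 3*t)*e^{-t}, 9*t*e^{-t}], [-t*e^{-t}, (3*t + 1)*e^{-t}]]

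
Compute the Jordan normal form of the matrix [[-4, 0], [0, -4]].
The characteristic polynomial is det(xI - A) = (x + 4)^2, so the eigenvalues are -4 (algebraic multiplicity 2).

For λ = -4: rank(A + 4I) = 0. The eigenspace has dimension 2 - 0 = 2, so there are 2 Jordan blocks; the rank sequence gives block sizes [1, 1].

Assembling the blocks gives the Jordan form J above.

J = [[-4, 0], [0, -4]]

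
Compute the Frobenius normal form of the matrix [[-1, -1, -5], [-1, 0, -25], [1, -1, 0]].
R = [[0, 0, 45], [1, 0, 21], [0, 1, -1]]

The invariant factors of A (the non-unit diagonal entries of the Smith normal form of xI - A over ℚ[x]) are (x - 5)(x + 3)^2, each dividing the next. The characteristic polynomial is their product, (x - 5)(x + 3)^2.

The rational canonical form is the block-diagonal matrix of companion matrices C(f_i):
R = [[0, 0, 45], [1, 0, 21], [0, 1, -1]].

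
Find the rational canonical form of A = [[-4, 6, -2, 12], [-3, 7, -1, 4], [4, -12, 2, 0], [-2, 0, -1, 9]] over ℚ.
R = [[0, -6, 0, 0], [1, 7, 0, 0], [0, 0, 0, -6], [0, 0, 1, 7]]

The invariant factors of A (the non-unit diagonal entries of the Smith normal form of xI - A over ℚ[x]) are (x - 6)(x - 1), (x - 6)(x - 1), each dividing the next. The characteristic polynomial is their product, (x - 6)^2(x - 1)^2.

The rational canonical form is the block-diagonal matrix of companion matrices C(f_i):
R = [[0, -6, 0, 0], [1, 7, 0, 0], [0, 0, 0, -6], [0, 0, 1, 7]].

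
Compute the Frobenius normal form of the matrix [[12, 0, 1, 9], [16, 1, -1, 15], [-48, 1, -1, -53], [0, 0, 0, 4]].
R = [[4, 0, 0, 0], [0, 0, 0, 64], [0, 1, 0, -48], [0, 0, 1, 12]]

The invariant factors of A (the non-unit diagonal entries of the Smith normal form of xI - A over ℚ[x]) are x - 4, (x - 4)^3, each dividing the next. The characteristic polynomial is their product, (x - 4)^4.

The rational canonical form is the block-diagonal matrix of companion matrices C(f_i):
R = [[4, 0, 0, 0], [0, 0, 0, 64], [0, 1, 0, -48], [0, 0, 1, 12]].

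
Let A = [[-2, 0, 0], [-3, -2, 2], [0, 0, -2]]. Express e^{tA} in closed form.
A has Jordan form J = [[-2, 1, 0], [0, -2, 0], [0, 0, -2]] with A = PJP^{-1}, so e^{tA} = P e^{tJ} P^{-1}.

For a Jordan block J_k(λ), e^{tJ_k(λ)} = e^{λt} · (I + tN + t^2 N^2/2! + ... + t^{k-1} N^{k-1}/(k-1)!) where N is the nilpotent superdiagonal part.

Assembling the blocks and conjugating back gives the entries of e^{tA} as shown above.

e^{tA} = [[e^{-2*t}, 0, 0], [-3*t*e^{-2*t}, e^{-2*t}, 2*t*e^{-2*t}], [0, 0, e^{-2*t}]]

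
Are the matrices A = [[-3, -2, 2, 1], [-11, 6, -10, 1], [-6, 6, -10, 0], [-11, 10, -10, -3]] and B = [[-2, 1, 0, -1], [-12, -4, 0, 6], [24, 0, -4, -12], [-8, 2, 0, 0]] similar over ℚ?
Two matrices over a field are similar if and only if they have the same invariant factors.

Both A and B have characteristic polynomial (x - 2)(x + 4)^3 and minimal polynomial (x - 2)(x + 4)^2. Computing further, both have invariant factors x + 4, (x - 2)(x + 4)^2. Hence A and B are similar.

Yes.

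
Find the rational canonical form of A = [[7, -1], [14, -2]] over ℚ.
The invariant factors of A (the non-unit diagonal entries of the Smith normal form of xI - A over ℚ[x]) are x(x - 5), each dividing the next. The characteristic polynomial is their product, x(x - 5).

The rational canonical form is the block-diagonal matrix of companion matrices C(f_i):
R = [[0, 0], [1, 5]].

R = [[0, 0], [1, 5]]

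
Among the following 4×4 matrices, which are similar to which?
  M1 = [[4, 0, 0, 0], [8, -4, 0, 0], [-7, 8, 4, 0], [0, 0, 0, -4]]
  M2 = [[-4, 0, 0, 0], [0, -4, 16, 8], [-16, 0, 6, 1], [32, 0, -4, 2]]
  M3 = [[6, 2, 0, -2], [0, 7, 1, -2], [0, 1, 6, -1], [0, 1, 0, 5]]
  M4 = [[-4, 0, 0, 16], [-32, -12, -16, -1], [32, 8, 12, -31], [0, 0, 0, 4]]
2 classes: {M1, M2, M4}, {M3}

Characteristic polynomials: χ_{M1} = (x - 4)^2(x + 4)^2, χ_{M2} = (x - 4)^2(x + 4)^2, χ_{M3} = (x - 6)^4, χ_{M4} = (x - 4)^2(x + 4)^2.

{M1, M2, M4}: invariant factors x + 4, (x - 4)^2(x + 4).

{M3}: invariant factors x - 6, (x - 6)^3.

Matrices are similar if and only if their invariant-factor lists agree; the partition into similarity classes is {M1, M2, M4}, {M3}.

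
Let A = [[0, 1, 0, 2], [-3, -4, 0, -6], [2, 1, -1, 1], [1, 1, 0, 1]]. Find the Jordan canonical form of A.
The characteristic polynomial is det(xI - A) = (x + 1)^4, so the eigenvalues are -1 (algebraic multiplicity 4).

For λ = -1: rank(A + I) = 2, rank((A + I)^2) = 0. The eigenspace has dimension 4 - 2 = 2, so there are 2 Jordan blocks; the rank sequence gives block sizes [2, 2].

Assembling the blocks gives the Jordan form J above.

J = [[-1, 1, 0, 0], [0, -1, 0, 0], [0, 0, -1, 1], [0, 0, 0, -1]]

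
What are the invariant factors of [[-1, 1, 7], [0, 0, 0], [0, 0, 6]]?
The Jordan structure of A has elementary divisors (x + 1), x, (x - 6). Arranging the block sizes at each eigenvalue in decreasing order and taking row products gives the invariant factors.

Invariant factors (smallest first, each dividing the next): x(x - 6)(x + 1).

Check: the last factor x(x - 6)(x + 1) is the minimal polynomial, and the product x(x - 6)(x + 1) is the characteristic polynomial.

x(x - 6)(x + 1)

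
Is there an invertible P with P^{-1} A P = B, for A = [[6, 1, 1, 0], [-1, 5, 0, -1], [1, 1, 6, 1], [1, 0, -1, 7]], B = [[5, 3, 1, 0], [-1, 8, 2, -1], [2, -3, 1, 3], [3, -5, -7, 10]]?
Two matrices over a field are similar if and only if they have the same invariant factors.

Both A and B have characteristic polynomial (x - 6)^4 and minimal polynomial (x - 6)^2. Computing further, both have invariant factors (x - 6)^2, (x - 6)^2. Hence A and B are similar.

Yes.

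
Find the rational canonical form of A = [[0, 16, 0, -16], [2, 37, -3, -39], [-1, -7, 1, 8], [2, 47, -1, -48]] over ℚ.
R = [[0, 0, 0, -16], [1, 0, 0, -40], [0, 1, 0, -33], [0, 0, 1, -10]]

The invariant factors of A (the non-unit diagonal entries of the Smith normal form of xI - A over ℚ[x]) are (x + 1)^2(x + 4)^2, each dividing the next. The characteristic polynomial is their product, (x + 1)^2(x + 4)^2.

The rational canonical form is the block-diagonal matrix of companion matrices C(f_i):
R = [[0, 0, 0, -16], [1, 0, 0, -40], [0, 1, 0, -33], [0, 0, 1, -10]].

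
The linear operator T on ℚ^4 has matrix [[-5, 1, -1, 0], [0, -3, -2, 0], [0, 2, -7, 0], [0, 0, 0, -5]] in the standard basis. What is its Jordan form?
The characteristic polynomial is det(xI - A) = (x + 5)^4, so the eigenvalues are -5 (algebraic multiplicity 4).

For λ = -5: rank(A + 5I) = 1, rank((A + 5I)^2) = 0. The eigenspace has dimension 4 - 1 = 3, so there are 3 Jordan blocks; the rank sequence gives block sizes [2, 1, 1].

Assembling the blocks gives the Jordan form J above.

J = [[-5, 1, 0, 0], [0, -5, 0, 0], [0, 0, -5, 0], [0, 0, 0, -5]]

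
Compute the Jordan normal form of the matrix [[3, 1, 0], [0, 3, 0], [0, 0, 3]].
The characteristic polynomial is det(xI - A) = (x - 3)^3, so the eigenvalues are 3 (algebraic multiplicity 3).

For λ = 3: rank(A - 3I) = 1, rank((A - 3I)^2) = 0. The eigenspace has dimension 3 - 1 = 2, so there are 2 Jordan blocks; the rank sequence gives block sizes [2, 1].

Assembling the blocks gives the Jordan form J above.

J = [[3, 1, 0], [0, 3, 0], [0, 0, 3]]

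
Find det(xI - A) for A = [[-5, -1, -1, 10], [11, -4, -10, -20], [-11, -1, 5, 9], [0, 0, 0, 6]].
χ_A(x) = (x - 6)^2(x + 5)^2

xI - A = [[x + 5, 1, 1, -10], [-11, x + 4, 10, 20], [11, 1, x - 5, -9], [0, 0, 0, x - 6]].

Expanding det(xI - A) along the first row:
det(xI - A) = + (x + 5)·det([[x + 4, 10, 20], [1, x - 5, -9], [0, 0, x - 6]]) - (1)·det([[-11, 10, 20], [11, x - 5, -9], [0, 0, x - 6]]) + (1)·det([[-11, x + 4, 20], [11, 1, -9], [0, 0, x - 6]]) - (-10)·det([[-11, x + 4, 10], [11, 1, x - 5], [0, 0, 0]]).

Evaluating gives χ_A(x) = x^4 - 2x^3 - 59x^2 + 60x + 900 = (x - 6)^2(x + 5)^2.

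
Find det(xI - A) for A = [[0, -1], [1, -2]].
χ_A(x) = (x + 1)^2

xI - A = [[x, 1], [-1, x + 2]].

Expanding det(xI - A) along the first row:
det(xI - A) = + (x)·det([[x + 2]]) - (1)·det([[-1]]).

Evaluating gives χ_A(x) = x^2 + 2x + 1 = (x + 1)^2.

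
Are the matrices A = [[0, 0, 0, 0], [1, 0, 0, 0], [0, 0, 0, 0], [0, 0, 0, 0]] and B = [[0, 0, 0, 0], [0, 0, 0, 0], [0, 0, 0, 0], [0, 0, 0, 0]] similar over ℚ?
Both have characteristic polynomial x^4, but the minimal polynomial of A is x^2 while the minimal polynomial of B is x. The minimal polynomial is a similarity invariant, so A and B are not similar.

No.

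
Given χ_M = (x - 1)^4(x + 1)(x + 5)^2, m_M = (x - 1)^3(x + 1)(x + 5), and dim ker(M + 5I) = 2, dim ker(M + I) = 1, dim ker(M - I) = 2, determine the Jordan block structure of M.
Jordan blocks: (-5, 1), (-5, 1), (-1, 1), (1, 3), (1, 1)

λ = -5: algebraic multiplicity 2 (exponent in χ_M), largest block size 1 (exponent in m_M), 2 blocks (geometric multiplicity). These force block sizes [1, 1].
λ = -1: algebraic multiplicity 1 (exponent in χ_M), largest block size 1 (exponent in m_M), 1 block (geometric multiplicity). This forces block sizes [1].
λ = 1: algebraic multiplicity 4 (exponent in χ_M), largest block size 3 (exponent in m_M), 2 blocks (geometric multiplicity). These force block sizes [3, 1].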